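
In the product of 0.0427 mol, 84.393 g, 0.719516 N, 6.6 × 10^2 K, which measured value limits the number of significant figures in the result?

6.6 × 10^2 K

0.0427 mol → 3 s.f.; 84.393 g → 5 s.f.; 0.719516 N → 6 s.f.; 6.6 × 10^2 K → 2 s.f.
The fewest is 2 significant figures, from 6.6 × 10^2 K.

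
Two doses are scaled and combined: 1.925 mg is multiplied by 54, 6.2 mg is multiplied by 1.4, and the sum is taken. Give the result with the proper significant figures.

1.925 × 54 = 103.95 → 1.0 × 10² mg (2 s.f., last digit at the 10^1 place).
6.2 × 1.4 = 8.68 → 8.7 mg (2 s.f., last digit at the 10^-1 place).
Sum: 112.63 mg; keep the coarser place, 10^1.
Result: 1.1 × 10² mg.

1.1 × 10² mg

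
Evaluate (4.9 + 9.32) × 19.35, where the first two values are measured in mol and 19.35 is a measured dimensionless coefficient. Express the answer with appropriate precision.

4.9 mol + 9.32 mol = 14.22 mol; the sum is limited to 1 decimal place (3 s.f.).
Carrying full precision, 14.22 × 19.35 = 275.157 mol; 19.35 has 4 s.f., so the result keeps min(3, 4) = 3 s.f.
Rounded to 3 significant figures: 2.75 × 10^2 mol.

2.75 × 10^2 mol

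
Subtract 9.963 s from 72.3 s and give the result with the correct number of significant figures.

62.3 s

72.3 s − 9.963 s = 62.337 s.
Addition/subtraction keeps the fewest decimal places: 72.3 → 1 decimal place, 9.963 → 3 decimal places; limit is 1.
Rounded to 1 decimal place: 62.3 s.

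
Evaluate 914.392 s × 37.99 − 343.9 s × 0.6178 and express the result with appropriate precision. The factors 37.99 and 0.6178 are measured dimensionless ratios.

3.453 × 10⁴ s

914.392 × 37.99 = 34737.75208 → 3.474 × 10⁴ s (4 s.f., last digit at the 10^1 place).
343.9 × 0.6178 = 212.46142 → 2.125 × 10² s (4 s.f., last digit at the 10^-1 place).
Difference: 34525.29066 s; keep the coarser place, 10^1.
Result: 3.453 × 10⁴ s.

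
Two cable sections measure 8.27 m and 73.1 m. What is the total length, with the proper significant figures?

81.4 m

8.27 m + 73.1 m = 81.37 m.
Addition/subtraction keeps the fewest decimal places: 8.27 → 2 decimal places, 73.1 → 1 decimal place; limit is 1.
Rounded to 1 decimal place: 81.4 m.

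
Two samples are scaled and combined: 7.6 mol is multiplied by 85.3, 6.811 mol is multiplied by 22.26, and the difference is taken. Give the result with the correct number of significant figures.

7.6 × 85.3 = 648.28 → 6.5 × 10^2 mol (2 s.f., last digit at the 10^1 place).
6.811 × 22.26 = 151.61286 → 151.6 mol (4 s.f., last digit at the 10^-1 place).
Difference: 496.66714 mol; keep the coarser place, 10^1.
Result: 5.0 × 10^2 mol.

5.0 × 10^2 mol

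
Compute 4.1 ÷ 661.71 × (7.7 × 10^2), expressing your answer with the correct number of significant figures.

4.1 ÷ 661.71 × (7.7 × 10^2) = 4.77097217814…
Multiplication/division keeps the fewest significant figures: 4.1 → 2 s.f., 661.71 → 5 s.f., 7.7 × 10^2 → 2 s.f.; limit is 2.
Rounded to 2 significant figures: 4.8.

4.8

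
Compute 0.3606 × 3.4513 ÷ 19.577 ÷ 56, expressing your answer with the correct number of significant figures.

0.0011

0.3606 × 3.4513 ÷ 19.577 ÷ 56 = 0.00113520492342…
Multiplication/division keeps the fewest significant figures: 0.3606 → 4 s.f., 3.4513 → 5 s.f., 19.577 → 5 s.f., 56 → 2 s.f.; limit is 2.
Rounded to 2 significant figures: 0.0011.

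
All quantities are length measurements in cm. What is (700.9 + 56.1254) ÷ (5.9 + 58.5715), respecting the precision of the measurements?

700.9 + 56.1254 = 757.0254, limited to 1 d.p. → 4 s.f.; 5.9 + 58.5715 = 64.4715, limited to 1 d.p. → 3 s.f.
Carrying full precision, 757.0254 ÷ 64.4715 = 11.7420162397…; keep min(4, 3) = 3 s.f.
Rounded to 3 significant figures: 11.7.

11.7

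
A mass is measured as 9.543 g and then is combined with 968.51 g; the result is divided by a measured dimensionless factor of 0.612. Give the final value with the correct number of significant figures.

1.60 × 10³ g

9.543 g + 968.51 g = 978.053 g; the sum is limited to 2 decimal places (5 s.f.).
Carrying full precision, 978.053 ÷ 0.612 = 1598.12581699… g; 0.612 has 3 s.f., so the result keeps min(5, 3) = 3 s.f.
Rounded to 3 significant figures: 1.60 × 10³ g.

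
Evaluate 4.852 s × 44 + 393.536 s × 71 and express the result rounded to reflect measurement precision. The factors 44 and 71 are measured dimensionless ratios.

4.852 × 44 = 213.488 → 2.1 × 10^2 s (2 s.f., last digit at the 10^1 place).
393.536 × 71 = 27941.056 → 2.8 × 10^4 s (2 s.f., last digit at the 10^3 place).
Sum: 28154.544 s; keep the coarser place, 10^3.
Result: 2.8 × 10^4 s.

2.8 × 10^4 s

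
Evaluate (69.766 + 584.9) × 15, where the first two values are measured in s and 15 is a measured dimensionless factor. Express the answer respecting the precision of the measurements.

69.766 s + 584.9 s = 654.666 s; the sum is limited to 1 decimal place (4 s.f.).
Carrying full precision, 654.666 × 15 = 9819.99 s; 15 has 2 s.f., so the result keeps min(4, 2) = 2 s.f.
Rounded to 2 significant figures: 9.8 × 10^3 s.

9.8 × 10^3 s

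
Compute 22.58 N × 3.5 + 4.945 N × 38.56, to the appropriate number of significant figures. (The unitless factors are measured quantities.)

2.70 × 10^2 N

22.58 × 3.5 = 79.03 → 79 N (2 s.f., last digit at the 10^0 place).
4.945 × 38.56 = 190.6792 → 190.7 N (4 s.f., last digit at the 10^-1 place).
Sum: 269.7092 N; keep the coarser place, 10^0.
Result: 2.70 × 10^2 N.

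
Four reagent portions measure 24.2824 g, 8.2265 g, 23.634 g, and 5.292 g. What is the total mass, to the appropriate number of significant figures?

24.2824 g + 8.2265 g + 23.634 g + 5.292 g = 61.4349 g.
Addition/subtraction keeps the fewest decimal places: 24.2824 → 4 decimal places, 8.2265 → 4 decimal places, 23.634 → 3 decimal places, 5.292 → 3 decimal places; limit is 3.
Rounded to 3 decimal places: 61.435 g.

61.435 g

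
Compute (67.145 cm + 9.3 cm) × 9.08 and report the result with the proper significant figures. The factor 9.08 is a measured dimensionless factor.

67.145 cm + 9.3 cm = 76.445 cm; the sum is limited to 1 decimal place (3 s.f.).
Carrying full precision, 76.445 × 9.08 = 694.1206 cm; 9.08 has 3 s.f., so the result keeps min(3, 3) = 3 s.f.
Rounded to 3 significant figures: 694 cm.

694 cm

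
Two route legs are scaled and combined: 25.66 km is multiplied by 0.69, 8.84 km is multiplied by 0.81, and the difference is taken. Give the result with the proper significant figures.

25.66 × 0.69 = 17.7054 → 18 km (2 s.f., last digit at the 10^0 place).
8.84 × 0.81 = 7.1604 → 7.2 km (2 s.f., last digit at the 10^-1 place).
Difference: 10.545 km; keep the coarser place, 10^0.
Result: 11 km.

11 km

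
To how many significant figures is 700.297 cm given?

6

700.297: zeros between nonzero digits are significant.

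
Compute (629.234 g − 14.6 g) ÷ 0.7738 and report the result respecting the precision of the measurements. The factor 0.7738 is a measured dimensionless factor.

629.234 g − 14.6 g = 614.634 g; the difference is limited to 1 decimal place (4 s.f.).
Carrying full precision, 614.634 ÷ 0.7738 = 794.306022228… g; 0.7738 has 4 s.f., so the result keeps min(4, 4) = 4 s.f.
Rounded to 4 significant figures: 7.943 × 10^2 g.

7.943 × 10^2 g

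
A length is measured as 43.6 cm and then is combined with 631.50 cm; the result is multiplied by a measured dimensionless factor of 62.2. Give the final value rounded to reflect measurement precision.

43.6 cm + 631.50 cm = 675.10 cm; the sum is limited to 1 decimal place (4 s.f.).
Carrying full precision, 675.10 × 62.2 = 41991.22 cm; 62.2 has 3 s.f., so the result keeps min(4, 3) = 3 s.f.
Rounded to 3 significant figures: 4.20 × 10⁴ cm.

4.20 × 10⁴ cm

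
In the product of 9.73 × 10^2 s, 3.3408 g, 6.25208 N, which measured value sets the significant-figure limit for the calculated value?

9.73 × 10^2 s → 3 s.f.; 3.3408 g → 5 s.f.; 6.25208 N → 6 s.f.
The fewest is 3 significant figures, from 9.73 × 10^2 s.

9.73 × 10^2 s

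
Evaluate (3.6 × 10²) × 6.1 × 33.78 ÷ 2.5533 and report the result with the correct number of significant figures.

(3.6 × 10²) × 6.1 × 33.78 ÷ 2.5533 = 29052.9432499…
Multiplication/division keeps the fewest significant figures: 3.6 × 10² → 2 s.f., 6.1 → 2 s.f., 33.78 → 4 s.f., 2.5533 → 5 s.f.; limit is 2.
Rounded to 2 significant figures: 2.9 × 10⁴.

2.9 × 10⁴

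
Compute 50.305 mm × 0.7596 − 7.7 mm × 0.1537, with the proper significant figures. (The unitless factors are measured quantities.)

37.0 mm

50.305 × 0.7596 = 38.211678 → 38.21 mm (4 s.f., last digit at the 10^-2 place).
7.7 × 0.1537 = 1.18349 → 1.2 mm (2 s.f., last digit at the 10^-1 place).
Difference: 37.028188 mm; keep the coarser place, 10^-1.
Result: 37.0 mm.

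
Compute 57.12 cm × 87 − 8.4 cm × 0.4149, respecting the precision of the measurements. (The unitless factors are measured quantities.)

57.12 × 87 = 4969.44 → 5.0 × 10^3 cm (2 s.f., last digit at the 10^2 place).
8.4 × 0.4149 = 3.48516 → 3.5 cm (2 s.f., last digit at the 10^-1 place).
Difference: 4965.95484 cm; keep the coarser place, 10^2.
Result: 5.0 × 10^3 cm.

5.0 × 10^3 cm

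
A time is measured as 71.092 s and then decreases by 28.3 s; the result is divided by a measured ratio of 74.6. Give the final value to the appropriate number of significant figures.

0.574 s

71.092 s − 28.3 s = 42.792 s; the difference is limited to 1 decimal place (3 s.f.).
Carrying full precision, 42.792 ÷ 74.6 = 0.573619302949… s; 74.6 has 3 s.f., so the result keeps min(3, 3) = 3 s.f.
Rounded to 3 significant figures: 0.574 s.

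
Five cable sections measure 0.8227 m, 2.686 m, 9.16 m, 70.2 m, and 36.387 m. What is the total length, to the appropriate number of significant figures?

119.3 m

0.8227 m + 2.686 m + 9.16 m + 70.2 m + 36.387 m = 119.2557 m.
Addition/subtraction keeps the fewest decimal places: 0.8227 → 4 decimal places, 2.686 → 3 decimal places, 9.16 → 2 decimal places, 70.2 → 1 decimal place, 36.387 → 3 decimal places; limit is 1.
Rounded to 1 decimal place: 119.3 m.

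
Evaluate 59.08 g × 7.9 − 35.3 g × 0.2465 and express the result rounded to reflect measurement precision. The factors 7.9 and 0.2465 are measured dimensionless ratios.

4.6 × 10² g

59.08 × 7.9 = 466.732 → 4.7 × 10² g (2 s.f., last digit at the 10^1 place).
35.3 × 0.2465 = 8.70145 → 8.70 g (3 s.f., last digit at the 10^-2 place).
Difference: 458.03055 g; keep the coarser place, 10^1.
Result: 4.6 × 10² g.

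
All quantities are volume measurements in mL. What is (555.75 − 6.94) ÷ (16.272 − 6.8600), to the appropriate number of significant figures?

555.75 − 6.94 = 548.81, limited to 2 d.p. → 5 s.f.; 16.272 − 6.8600 = 9.4120, limited to 3 d.p. → 4 s.f.
Carrying full precision, 548.81 ÷ 9.4120 = 58.3096047599…; keep min(5, 4) = 4 s.f.
Rounded to 4 significant figures: 58.31.

58.31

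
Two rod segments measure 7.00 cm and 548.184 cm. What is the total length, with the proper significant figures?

555.18 cm

7.00 cm + 548.184 cm = 555.184 cm.
Addition/subtraction keeps the fewest decimal places: 7.00 → 2 decimal places, 548.184 → 3 decimal places; limit is 2.
Rounded to 2 decimal places: 555.18 cm.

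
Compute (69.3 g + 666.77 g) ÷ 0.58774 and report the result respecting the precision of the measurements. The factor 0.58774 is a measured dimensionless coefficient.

1252 g

69.3 g + 666.77 g = 736.07 g; the sum is limited to 1 decimal place (4 s.f.).
Carrying full precision, 736.07 ÷ 0.58774 = 1252.37349849… g; 0.58774 has 5 s.f., so the result keeps min(4, 5) = 4 s.f.
Rounded to 4 significant figures: 1252 g.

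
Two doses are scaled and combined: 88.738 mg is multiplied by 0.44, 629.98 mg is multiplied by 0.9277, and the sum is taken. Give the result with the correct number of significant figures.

88.738 × 0.44 = 39.04472 → 39 mg (2 s.f., last digit at the 10^0 place).
629.98 × 0.9277 = 584.432446 → 584.4 mg (4 s.f., last digit at the 10^-1 place).
Sum: 623.477166 mg; keep the coarser place, 10^0.
Result: 623 mg.

623 mg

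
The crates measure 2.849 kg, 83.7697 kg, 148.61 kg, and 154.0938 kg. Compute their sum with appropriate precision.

389.32 kg

2.849 kg + 83.7697 kg + 148.61 kg + 154.0938 kg = 389.3225 kg.
Addition/subtraction keeps the fewest decimal places: 2.849 → 3 decimal places, 83.7697 → 4 decimal places, 148.61 → 2 decimal places, 154.0938 → 4 decimal places; limit is 2.
Rounded to 2 decimal places: 389.32 kg.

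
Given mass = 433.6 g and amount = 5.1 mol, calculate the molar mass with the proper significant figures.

molar mass = 433.6 g ÷ 5.1 mol = 85.0196078431… g/mol.
433.6 has 4 significant figures; 5.1 has 2.
Division/multiplication keeps the fewest: 2 significant figures.
Rounded: 85 g/mol.

85 g/mol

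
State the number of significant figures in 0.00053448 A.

5

0.00053448: leading zeros are not significant.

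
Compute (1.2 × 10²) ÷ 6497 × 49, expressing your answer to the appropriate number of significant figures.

(1.2 × 10²) ÷ 6497 × 49 = 0.905033092196…
Multiplication/division keeps the fewest significant figures: 1.2 × 10² → 2 s.f., 6497 → 4 s.f., 49 → 2 s.f.; limit is 2.
Rounded to 2 significant figures: 0.91.

0.91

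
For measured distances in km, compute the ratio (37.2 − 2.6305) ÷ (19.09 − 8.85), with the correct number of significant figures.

37.2 − 2.6305 = 34.5695, limited to 1 d.p. → 3 s.f.; 19.09 − 8.85 = 10.24, limited to 2 d.p. → 4 s.f.
Carrying full precision, 34.5695 ÷ 10.24 = 3.37592773438…; keep min(3, 4) = 3 s.f.
Rounded to 3 significant figures: 3.38.

3.38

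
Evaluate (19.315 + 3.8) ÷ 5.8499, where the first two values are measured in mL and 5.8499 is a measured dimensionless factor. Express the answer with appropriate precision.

3.95 mL

19.315 mL + 3.8 mL = 23.115 mL; the sum is limited to 1 decimal place (3 s.f.).
Carrying full precision, 23.115 ÷ 5.8499 = 3.95134959572… mL; 5.8499 has 5 s.f., so the result keeps min(3, 5) = 3 s.f.
Rounded to 3 significant figures: 3.95 mL.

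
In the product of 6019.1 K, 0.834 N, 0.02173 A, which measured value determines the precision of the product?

6019.1 K → 5 s.f.; 0.834 N → 3 s.f.; 0.02173 A → 4 s.f.
The fewest is 3 significant figures, from 0.834 N.

0.834 N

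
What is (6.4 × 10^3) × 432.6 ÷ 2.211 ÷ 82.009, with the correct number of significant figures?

(6.4 × 10^3) × 432.6 ÷ 2.211 ÷ 82.009 = 15269.1981237…
Multiplication/division keeps the fewest significant figures: 6.4 × 10^3 → 2 s.f., 432.6 → 4 s.f., 2.211 → 4 s.f., 82.009 → 5 s.f.; limit is 2.
Rounded to 2 significant figures: 1.5 × 10^4.

1.5 × 10^4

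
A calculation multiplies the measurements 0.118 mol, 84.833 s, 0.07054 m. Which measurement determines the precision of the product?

0.118 mol

0.118 mol → 3 s.f.; 84.833 s → 5 s.f.; 0.07054 m → 4 s.f.
The fewest is 3 significant figures, from 0.118 mol.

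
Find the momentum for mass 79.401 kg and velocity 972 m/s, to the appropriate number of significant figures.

7.72 × 10^4 kg·m/s

momentum = 79.401 kg × 972 m/s = 77177.772 kg·m/s.
79.401 has 5 significant figures; 972 has 3.
Division/multiplication keeps the fewest: 3 significant figures.
Rounded: 7.72 × 10^4 kg·m/s.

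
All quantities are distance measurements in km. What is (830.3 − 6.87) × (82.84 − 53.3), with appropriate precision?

2.43 × 10^4 km²

830.3 − 6.87 = 823.43, limited to 1 d.p. → 4 s.f.; 82.84 − 53.3 = 29.54, limited to 1 d.p. → 3 s.f.
Carrying full precision, 823.43 × 29.54 = 24324.1222; keep min(4, 3) = 3 s.f.
Rounded to 3 significant figures: 2.43 × 10^4 km².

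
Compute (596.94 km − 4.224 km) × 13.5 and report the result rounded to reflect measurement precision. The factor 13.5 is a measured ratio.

8.00 × 10^3 km

596.94 km − 4.224 km = 592.716 km; the difference is limited to 2 decimal places (5 s.f.).
Carrying full precision, 592.716 × 13.5 = 8001.666 km; 13.5 has 3 s.f., so the result keeps min(5, 3) = 3 s.f.
Rounded to 3 significant figures: 8.00 × 10^3 km.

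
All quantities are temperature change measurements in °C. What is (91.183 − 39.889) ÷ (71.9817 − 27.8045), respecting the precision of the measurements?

91.183 − 39.889 = 51.294, limited to 3 d.p. → 5 s.f.; 71.9817 − 27.8045 = 44.1772, limited to 4 d.p. → 6 s.f.
Carrying full precision, 51.294 ÷ 44.1772 = 1.1610966743…; keep min(5, 6) = 5 s.f.
Rounded to 5 significant figures: 1.1611.

1.1611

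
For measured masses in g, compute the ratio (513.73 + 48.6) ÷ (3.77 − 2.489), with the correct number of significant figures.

4.39 × 10^2

513.73 + 48.6 = 562.33, limited to 1 d.p. → 4 s.f.; 3.77 − 2.489 = 1.281, limited to 2 d.p. → 3 s.f.
Carrying full precision, 562.33 ÷ 1.281 = 438.977361436…; keep min(4, 3) = 3 s.f.
Rounded to 3 significant figures: 4.39 × 10^2.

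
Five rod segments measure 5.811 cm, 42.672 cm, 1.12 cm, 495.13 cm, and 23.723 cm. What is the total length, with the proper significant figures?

568.46 cm

5.811 cm + 42.672 cm + 1.12 cm + 495.13 cm + 23.723 cm = 568.456 cm.
Addition/subtraction keeps the fewest decimal places: 5.811 → 3 decimal places, 42.672 → 3 decimal places, 1.12 → 2 decimal places, 495.13 → 2 decimal places, 23.723 → 3 decimal places; limit is 2.
Rounded to 2 decimal places: 568.46 cm.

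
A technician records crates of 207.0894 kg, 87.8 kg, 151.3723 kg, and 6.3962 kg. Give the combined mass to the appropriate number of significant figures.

4.527 × 10^2 kg

207.0894 kg + 87.8 kg + 151.3723 kg + 6.3962 kg = 452.6579 kg.
Addition/subtraction keeps the fewest decimal places: 207.0894 → 4 decimal places, 87.8 → 1 decimal place, 151.3723 → 4 decimal places, 6.3962 → 4 decimal places; limit is 1.
Rounded to 1 decimal place: 4.527 × 10^2 kg.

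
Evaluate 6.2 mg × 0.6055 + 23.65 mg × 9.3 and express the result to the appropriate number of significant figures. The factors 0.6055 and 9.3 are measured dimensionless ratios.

6.2 × 0.6055 = 3.7541 → 3.8 mg (2 s.f., last digit at the 10^-1 place).
23.65 × 9.3 = 219.945 → 2.2 × 10^2 mg (2 s.f., last digit at the 10^1 place).
Sum: 223.6991 mg; keep the coarser place, 10^1.
Result: 2.2 × 10^2 mg.

2.2 × 10^2 mg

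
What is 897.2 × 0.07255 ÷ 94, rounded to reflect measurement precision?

0.69

897.2 × 0.07255 ÷ 94 = 0.692466595745…
Multiplication/division keeps the fewest significant figures: 897.2 → 4 s.f., 0.07255 → 4 s.f., 94 → 2 s.f.; limit is 2.
Rounded to 2 significant figures: 0.69.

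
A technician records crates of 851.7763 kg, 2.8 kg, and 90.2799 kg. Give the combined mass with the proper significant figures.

9.449 × 10^2 kg

851.7763 kg + 2.8 kg + 90.2799 kg = 944.8562 kg.
Addition/subtraction keeps the fewest decimal places: 851.7763 → 4 decimal places, 2.8 → 1 decimal place, 90.2799 → 4 decimal places; limit is 1.
Rounded to 1 decimal place: 9.449 × 10^2 kg.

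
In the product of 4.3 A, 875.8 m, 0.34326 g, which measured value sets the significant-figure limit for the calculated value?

4.3 A → 2 s.f.; 875.8 m → 4 s.f.; 0.34326 g → 5 s.f.
The fewest is 2 significant figures, from 4.3 A.

4.3 A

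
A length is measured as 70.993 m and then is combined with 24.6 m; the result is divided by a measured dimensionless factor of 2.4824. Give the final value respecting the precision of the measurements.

38.5 m

70.993 m + 24.6 m = 95.593 m; the sum is limited to 1 decimal place (3 s.f.).
Carrying full precision, 95.593 ÷ 2.4824 = 38.5082984209… m; 2.4824 has 5 s.f., so the result keeps min(3, 5) = 3 s.f.
Rounded to 3 significant figures: 38.5 m.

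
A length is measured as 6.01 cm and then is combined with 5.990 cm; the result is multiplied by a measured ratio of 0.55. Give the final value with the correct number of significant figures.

6.6 cm

6.01 cm + 5.990 cm = 12.000 cm; the sum is limited to 2 decimal places (4 s.f.).
Carrying full precision, 12.000 × 0.55 = 6.6 cm; 0.55 has 2 s.f., so the result keeps min(4, 2) = 2 s.f.
Rounded to 2 significant figures: 6.6 cm.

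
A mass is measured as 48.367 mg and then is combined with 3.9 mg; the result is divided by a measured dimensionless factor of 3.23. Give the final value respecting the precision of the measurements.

16.2 mg

48.367 mg + 3.9 mg = 52.267 mg; the sum is limited to 1 decimal place (3 s.f.).
Carrying full precision, 52.267 ÷ 3.23 = 16.1817337461… mg; 3.23 has 3 s.f., so the result keeps min(3, 3) = 3 s.f.
Rounded to 3 significant figures: 16.2 mg.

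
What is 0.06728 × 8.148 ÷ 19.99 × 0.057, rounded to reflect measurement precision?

0.0016

0.06728 × 8.148 ÷ 19.99 × 0.057 = 0.00156314427614…
Multiplication/division keeps the fewest significant figures: 0.06728 → 4 s.f., 8.148 → 4 s.f., 19.99 → 4 s.f., 0.057 → 2 s.f.; limit is 2.
Rounded to 2 significant figures: 0.0016.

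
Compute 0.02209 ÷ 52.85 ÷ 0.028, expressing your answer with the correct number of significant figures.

0.015

0.02209 ÷ 52.85 ÷ 0.028 = 0.0149276929315…
Multiplication/division keeps the fewest significant figures: 0.02209 → 4 s.f., 52.85 → 4 s.f., 0.028 → 2 s.f.; limit is 2.
Rounded to 2 significant figures: 0.015.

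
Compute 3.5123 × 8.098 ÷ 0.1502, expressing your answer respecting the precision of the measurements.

3.5123 × 8.098 ÷ 0.1502 = 189.364882823…
Multiplication/division keeps the fewest significant figures: 3.5123 → 5 s.f., 8.098 → 4 s.f., 0.1502 → 4 s.f.; limit is 4.
Rounded to 4 significant figures: 189.4.

189.4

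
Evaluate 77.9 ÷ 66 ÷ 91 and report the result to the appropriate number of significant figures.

0.013

77.9 ÷ 66 ÷ 91 = 0.0129703629704…
Multiplication/division keeps the fewest significant figures: 77.9 → 3 s.f., 66 → 2 s.f., 91 → 2 s.f.; limit is 2.
Rounded to 2 significant figures: 0.013.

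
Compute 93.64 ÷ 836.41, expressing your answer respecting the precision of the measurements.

0.1120

93.64 ÷ 836.41 = 0.111954663383…
Multiplication/division keeps the fewest significant figures: 93.64 → 4 s.f., 836.41 → 5 s.f.; limit is 4.
Rounded to 4 significant figures: 0.1120.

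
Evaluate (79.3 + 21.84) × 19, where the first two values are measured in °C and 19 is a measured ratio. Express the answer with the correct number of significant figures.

1.9 × 10³ °C

79.3 °C + 21.84 °C = 101.14 °C; the sum is limited to 1 decimal place (4 s.f.).
Carrying full precision, 101.14 × 19 = 1921.66 °C; 19 has 2 s.f., so the result keeps min(4, 2) = 2 s.f.
Rounded to 2 significant figures: 1.9 × 10³ °C.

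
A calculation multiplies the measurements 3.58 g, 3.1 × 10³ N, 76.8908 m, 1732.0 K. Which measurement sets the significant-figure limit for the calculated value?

3.1 × 10³ N

3.58 g → 3 s.f.; 3.1 × 10³ N → 2 s.f.; 76.8908 m → 6 s.f.; 1732.0 K → 5 s.f.
The fewest is 2 significant figures, from 3.1 × 10³ N.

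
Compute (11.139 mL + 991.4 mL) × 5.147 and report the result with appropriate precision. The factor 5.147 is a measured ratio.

5160. mL

11.139 mL + 991.4 mL = 1002.539 mL; the sum is limited to 1 decimal place (5 s.f.).
Carrying full precision, 1002.539 × 5.147 = 5160.068233 mL; 5.147 has 4 s.f., so the result keeps min(5, 4) = 4 s.f.
Rounded to 4 significant figures: 5160. mL.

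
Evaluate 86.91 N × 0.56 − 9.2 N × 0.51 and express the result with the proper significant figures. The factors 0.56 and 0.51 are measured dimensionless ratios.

44 N

86.91 × 0.56 = 48.6696 → 49 N (2 s.f., last digit at the 10^0 place).
9.2 × 0.51 = 4.692 → 4.7 N (2 s.f., last digit at the 10^-1 place).
Difference: 43.9776 N; keep the coarser place, 10^0.
Result: 44 N.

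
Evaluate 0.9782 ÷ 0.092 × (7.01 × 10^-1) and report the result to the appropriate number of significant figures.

0.9782 ÷ 0.092 × (7.01 × 10^-1) = 7.45345869565…
Multiplication/division keeps the fewest significant figures: 0.9782 → 4 s.f., 0.092 → 2 s.f., 7.01 × 10^-1 → 3 s.f.; limit is 2.
Rounded to 2 significant figures: 7.5.

7.5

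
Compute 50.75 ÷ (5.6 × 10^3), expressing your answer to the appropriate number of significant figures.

50.75 ÷ (5.6 × 10^3) = 0.0090625
Multiplication/division keeps the fewest significant figures: 50.75 → 4 s.f., 5.6 × 10^3 → 2 s.f.; limit is 2.
Rounded to 2 significant figures: 0.0091.

0.0091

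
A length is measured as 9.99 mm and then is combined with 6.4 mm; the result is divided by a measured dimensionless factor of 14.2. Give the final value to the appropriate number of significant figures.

1.15 mm

9.99 mm + 6.4 mm = 16.39 mm; the sum is limited to 1 decimal place (3 s.f.).
Carrying full precision, 16.39 ÷ 14.2 = 1.15422535211… mm; 14.2 has 3 s.f., so the result keeps min(3, 3) = 3 s.f.
Rounded to 3 significant figures: 1.15 mm.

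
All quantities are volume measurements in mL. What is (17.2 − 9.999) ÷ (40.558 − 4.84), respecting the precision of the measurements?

17.2 − 9.999 = 7.201, limited to 1 d.p. → 2 s.f.; 40.558 − 4.84 = 35.718, limited to 2 d.p. → 4 s.f.
Carrying full precision, 7.201 ÷ 35.718 = 0.201607032869…; keep min(2, 4) = 2 s.f.
Rounded to 2 significant figures: 0.20.

0.20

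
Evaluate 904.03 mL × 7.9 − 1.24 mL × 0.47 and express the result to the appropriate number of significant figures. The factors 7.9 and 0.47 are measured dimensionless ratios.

904.03 × 7.9 = 7141.837 → 7.1 × 10³ mL (2 s.f., last digit at the 10^2 place).
1.24 × 0.47 = 0.5828 → 0.58 mL (2 s.f., last digit at the 10^-2 place).
Difference: 7141.2542 mL; keep the coarser place, 10^2.
Result: 7.1 × 10³ mL.

7.1 × 10³ mL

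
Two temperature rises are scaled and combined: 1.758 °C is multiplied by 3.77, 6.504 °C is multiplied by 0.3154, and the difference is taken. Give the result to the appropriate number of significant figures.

4.58 °C

1.758 × 3.77 = 6.62766 → 6.63 °C (3 s.f., last digit at the 10^-2 place).
6.504 × 0.3154 = 2.0513616 → 2.051 °C (4 s.f., last digit at the 10^-3 place).
Difference: 4.5762984 °C; keep the coarser place, 10^-2.
Result: 4.58 °C.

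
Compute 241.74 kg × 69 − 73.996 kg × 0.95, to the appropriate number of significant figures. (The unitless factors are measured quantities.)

241.74 × 69 = 16680.06 → 1.7 × 10^4 kg (2 s.f., last digit at the 10^3 place).
73.996 × 0.95 = 70.2962 → 7.0 × 10^1 kg (2 s.f., last digit at the 10^0 place).
Difference: 16609.7638 kg; keep the coarser place, 10^3.
Result: 1.7 × 10^4 kg.

1.7 × 10^4 kg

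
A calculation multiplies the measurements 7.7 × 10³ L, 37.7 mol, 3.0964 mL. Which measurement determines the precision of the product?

7.7 × 10³ L

7.7 × 10³ L → 2 s.f.; 37.7 mol → 3 s.f.; 3.0964 mL → 5 s.f.
The fewest is 2 significant figures, from 7.7 × 10³ L.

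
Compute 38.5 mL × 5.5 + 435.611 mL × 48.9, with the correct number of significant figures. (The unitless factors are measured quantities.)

38.5 × 5.5 = 211.75 → 2.1 × 10² mL (2 s.f., last digit at the 10^1 place).
435.611 × 48.9 = 21301.3779 → 2.13 × 10⁴ mL (3 s.f., last digit at the 10^2 place).
Sum: 21513.1279 mL; keep the coarser place, 10^2.
Result: 2.15 × 10⁴ mL.

2.15 × 10⁴ mL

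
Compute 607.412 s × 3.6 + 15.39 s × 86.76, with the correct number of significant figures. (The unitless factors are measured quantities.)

3.5 × 10^3 s

607.412 × 3.6 = 2186.6832 → 2.2 × 10^3 s (2 s.f., last digit at the 10^2 place).
15.39 × 86.76 = 1335.2364 → 1335 s (4 s.f., last digit at the 10^0 place).
Sum: 3521.9196 s; keep the coarser place, 10^2.
Result: 3.5 × 10^3 s.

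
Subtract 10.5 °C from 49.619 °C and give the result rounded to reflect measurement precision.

49.619 °C − 10.5 °C = 39.119 °C.
Addition/subtraction keeps the fewest decimal places: 49.619 → 3 decimal places, 10.5 → 1 decimal place; limit is 1.
Rounded to 1 decimal place: 39.1 °C.

39.1 °C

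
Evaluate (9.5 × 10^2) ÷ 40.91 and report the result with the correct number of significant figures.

(9.5 × 10^2) ÷ 40.91 = 23.2217061843…
Multiplication/division keeps the fewest significant figures: 9.5 × 10^2 → 2 s.f., 40.91 → 4 s.f.; limit is 2.
Rounded to 2 significant figures: 23.

23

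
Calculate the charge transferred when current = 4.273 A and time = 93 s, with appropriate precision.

4.0 × 10² C

charge transferred = 4.273 A × 93 s = 397.389 C.
4.273 has 4 significant figures; 93 has 2.
Division/multiplication keeps the fewest: 2 significant figures.
Rounded: 4.0 × 10² C.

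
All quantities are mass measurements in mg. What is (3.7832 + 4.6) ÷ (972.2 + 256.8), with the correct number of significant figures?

3.7832 + 4.6 = 8.3832, limited to 1 d.p. → 2 s.f.; 972.2 + 256.8 = 1229.0, limited to 1 d.p. → 5 s.f.
Carrying full precision, 8.3832 ÷ 1229.0 = 0.0068211554109…; keep min(2, 5) = 2 s.f.
Rounded to 2 significant figures: 0.0068.

0.0068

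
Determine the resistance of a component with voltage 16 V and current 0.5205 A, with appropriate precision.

resistance = 16 V ÷ 0.5205 A = 30.739673391… Ω.
16 has 2 significant figures; 0.5205 has 4.
Division/multiplication keeps the fewest: 2 significant figures.
Rounded: 31 Ω.

31 Ω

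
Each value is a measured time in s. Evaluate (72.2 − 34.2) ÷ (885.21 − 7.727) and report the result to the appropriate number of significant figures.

0.0433

72.2 − 34.2 = 38.0, limited to 1 d.p. → 3 s.f.; 885.21 − 7.727 = 877.483, limited to 2 d.p. → 5 s.f.
Carrying full precision, 38.0 ÷ 877.483 = 0.0433056822753…; keep min(3, 5) = 3 s.f.
Rounded to 3 significant figures: 0.0433.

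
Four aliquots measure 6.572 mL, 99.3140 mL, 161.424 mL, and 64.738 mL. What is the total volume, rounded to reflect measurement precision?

332.048 mL

6.572 mL + 99.3140 mL + 161.424 mL + 64.738 mL = 332.0480 mL.
Addition/subtraction keeps the fewest decimal places: 6.572 → 3 decimal places, 99.3140 → 4 decimal places, 161.424 → 3 decimal places, 64.738 → 3 decimal places; limit is 3.
Rounded to 3 decimal places: 332.048 mL.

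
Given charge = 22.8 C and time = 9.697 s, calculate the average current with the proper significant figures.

2.35 A

average current = 22.8 C ÷ 9.697 s = 2.35124265237… A.
22.8 has 3 significant figures; 9.697 has 4.
Division/multiplication keeps the fewest: 3 significant figures.
Rounded: 2.35 A.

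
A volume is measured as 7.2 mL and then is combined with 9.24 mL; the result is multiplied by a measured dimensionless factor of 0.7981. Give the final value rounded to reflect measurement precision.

7.2 mL + 9.24 mL = 16.44 mL; the sum is limited to 1 decimal place (3 s.f.).
Carrying full precision, 16.44 × 0.7981 = 13.120764 mL; 0.7981 has 4 s.f., so the result keeps min(3, 4) = 3 s.f.
Rounded to 3 significant figures: 13.1 mL.

13.1 mL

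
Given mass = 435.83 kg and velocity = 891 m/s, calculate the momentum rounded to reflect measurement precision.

momentum = 435.83 kg × 891 m/s = 388324.53 kg·m/s.
435.83 has 5 significant figures; 891 has 3.
Division/multiplication keeps the fewest: 3 significant figures.
Rounded: 3.88 × 10^5 kg·m/s.

3.88 × 10^5 kg·m/s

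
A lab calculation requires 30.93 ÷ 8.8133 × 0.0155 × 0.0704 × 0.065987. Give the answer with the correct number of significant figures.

2.53 × 10⁻⁴

30.93 ÷ 8.8133 × 0.0155 × 0.0704 × 0.065987 = 0.000252699340246…
Multiplication/division keeps the fewest significant figures: 30.93 → 4 s.f., 8.8133 → 5 s.f., 0.0155 → 3 s.f., 0.0704 → 3 s.f., 0.065987 → 5 s.f.; limit is 3.
Rounded to 3 significant figures: 2.53 × 10⁻⁴.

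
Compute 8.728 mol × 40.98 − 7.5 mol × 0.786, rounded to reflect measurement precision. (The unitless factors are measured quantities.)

351.8 mol

8.728 × 40.98 = 357.67344 → 357.7 mol (4 s.f., last digit at the 10^-1 place).
7.5 × 0.786 = 5.895 → 5.9 mol (2 s.f., last digit at the 10^-1 place).
Difference: 351.77844 mol; keep the coarser place, 10^-1.
Result: 351.8 mol.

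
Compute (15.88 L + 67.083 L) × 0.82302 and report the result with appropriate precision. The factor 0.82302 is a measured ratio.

68.28 L

15.88 L + 67.083 L = 82.963 L; the sum is limited to 2 decimal places (4 s.f.).
Carrying full precision, 82.963 × 0.82302 = 68.28020826 L; 0.82302 has 5 s.f., so the result keeps min(4, 5) = 4 s.f.
Rounded to 4 significant figures: 68.28 L.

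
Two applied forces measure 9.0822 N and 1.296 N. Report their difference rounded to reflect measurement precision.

9.0822 N − 1.296 N = 7.7862 N.
Addition/subtraction keeps the fewest decimal places: 9.0822 → 4 decimal places, 1.296 → 3 decimal places; limit is 3.
Rounded to 3 decimal places: 7.786 N.

7.786 N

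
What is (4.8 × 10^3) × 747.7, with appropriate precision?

3.6 × 10^6

(4.8 × 10^3) × 747.7 = 3588960
Multiplication/division keeps the fewest significant figures: 4.8 × 10^3 → 2 s.f., 747.7 → 4 s.f.; limit is 2.
Rounded to 2 significant figures: 3.6 × 10^6.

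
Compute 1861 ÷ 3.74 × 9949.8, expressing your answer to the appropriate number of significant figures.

1861 ÷ 3.74 × 9949.8 = 4950956.63102…
Multiplication/division keeps the fewest significant figures: 1861 → 4 s.f., 3.74 → 3 s.f., 9949.8 → 5 s.f.; limit is 3.
Rounded to 3 significant figures: 4.95 × 10^6.

4.95 × 10^6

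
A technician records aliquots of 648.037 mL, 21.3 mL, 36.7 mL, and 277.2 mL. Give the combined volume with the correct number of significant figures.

648.037 mL + 21.3 mL + 36.7 mL + 277.2 mL = 983.237 mL.
Addition/subtraction keeps the fewest decimal places: 648.037 → 3 decimal places, 21.3 → 1 decimal place, 36.7 → 1 decimal place, 277.2 → 1 decimal place; limit is 1.
Rounded to 1 decimal place: 983.2 mL.

983.2 mL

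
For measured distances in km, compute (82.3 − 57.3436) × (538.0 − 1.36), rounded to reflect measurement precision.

1.34 × 10⁴ km²

82.3 − 57.3436 = 24.9564, limited to 1 d.p. → 3 s.f.; 538.0 − 1.36 = 536.64, limited to 1 d.p. → 4 s.f.
Carrying full precision, 24.9564 × 536.64 = 13392.602496; keep min(3, 4) = 3 s.f.
Rounded to 3 significant figures: 1.34 × 10⁴ km².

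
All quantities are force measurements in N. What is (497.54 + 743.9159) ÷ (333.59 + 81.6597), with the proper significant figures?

2.9897

497.54 + 743.9159 = 1241.4559, limited to 2 d.p. → 6 s.f.; 333.59 + 81.6597 = 415.2497, limited to 2 d.p. → 5 s.f.
Carrying full precision, 1241.4559 ÷ 415.2497 = 2.9896611605…; keep min(6, 5) = 5 s.f.
Rounded to 5 significant figures: 2.9897.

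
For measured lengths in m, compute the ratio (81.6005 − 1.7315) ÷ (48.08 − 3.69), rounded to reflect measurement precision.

81.6005 − 1.7315 = 79.8690, limited to 4 d.p. → 6 s.f.; 48.08 − 3.69 = 44.39, limited to 2 d.p. → 4 s.f.
Carrying full precision, 79.8690 ÷ 44.39 = 1.79925658932…; keep min(6, 4) = 4 s.f.
Rounded to 4 significant figures: 1.799.

1.799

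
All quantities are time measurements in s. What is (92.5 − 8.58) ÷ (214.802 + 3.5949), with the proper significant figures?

0.384

92.5 − 8.58 = 83.92, limited to 1 d.p. → 3 s.f.; 214.802 + 3.5949 = 218.3969, limited to 3 d.p. → 6 s.f.
Carrying full precision, 83.92 ÷ 218.3969 = 0.384254538411…; keep min(3, 6) = 3 s.f.
Rounded to 3 significant figures: 0.384.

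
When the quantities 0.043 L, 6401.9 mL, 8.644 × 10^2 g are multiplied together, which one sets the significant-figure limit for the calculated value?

0.043 L

0.043 L → 2 s.f.; 6401.9 mL → 5 s.f.; 8.644 × 10^2 g → 4 s.f.
The fewest is 2 significant figures, from 0.043 L.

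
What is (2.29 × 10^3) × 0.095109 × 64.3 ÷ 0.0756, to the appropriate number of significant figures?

1.85 × 10^5

(2.29 × 10^3) × 0.095109 × 64.3 ÷ 0.0756 = 185244.906389…
Multiplication/division keeps the fewest significant figures: 2.29 × 10^3 → 3 s.f., 0.095109 → 5 s.f., 64.3 → 3 s.f., 0.0756 → 3 s.f.; limit is 3.
Rounded to 3 significant figures: 1.85 × 10^5.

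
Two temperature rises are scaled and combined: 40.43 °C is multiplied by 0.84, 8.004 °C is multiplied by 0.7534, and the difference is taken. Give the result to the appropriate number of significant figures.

40.43 × 0.84 = 33.9612 → 34 °C (2 s.f., last digit at the 10^0 place).
8.004 × 0.7534 = 6.0302136 → 6.030 °C (4 s.f., last digit at the 10^-3 place).
Difference: 27.9309864 °C; keep the coarser place, 10^0.
Result: 28 °C.

28 °C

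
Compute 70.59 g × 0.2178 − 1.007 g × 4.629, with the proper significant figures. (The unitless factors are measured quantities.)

70.59 × 0.2178 = 15.374502 → 15.37 g (4 s.f., last digit at the 10^-2 place).
1.007 × 4.629 = 4.661403 → 4.661 g (4 s.f., last digit at the 10^-3 place).
Difference: 10.713099 g; keep the coarser place, 10^-2.
Result: 10.71 g.

10.71 g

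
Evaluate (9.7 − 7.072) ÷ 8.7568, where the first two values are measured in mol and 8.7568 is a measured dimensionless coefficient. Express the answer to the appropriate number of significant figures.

0.30 mol

9.7 mol − 7.072 mol = 2.628 mol; the difference is limited to 1 decimal place (2 s.f.).
Carrying full precision, 2.628 ÷ 8.7568 = 0.300109629088… mol; 8.7568 has 5 s.f., so the result keeps min(2, 5) = 2 s.f.
Rounded to 2 significant figures: 0.30 mol.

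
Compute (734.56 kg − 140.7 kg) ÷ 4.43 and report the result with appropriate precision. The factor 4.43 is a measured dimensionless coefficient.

734.56 kg − 140.7 kg = 593.86 kg; the difference is limited to 1 decimal place (4 s.f.).
Carrying full precision, 593.86 ÷ 4.43 = 134.054176072… kg; 4.43 has 3 s.f., so the result keeps min(4, 3) = 3 s.f.
Rounded to 3 significant figures: 134 kg.

134 kg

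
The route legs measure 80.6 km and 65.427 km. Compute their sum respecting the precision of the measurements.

80.6 km + 65.427 km = 146.027 km.
Addition/subtraction keeps the fewest decimal places: 80.6 → 1 decimal place, 65.427 → 3 decimal places; limit is 1.
Rounded to 1 decimal place: 146.0 km.

146.0 km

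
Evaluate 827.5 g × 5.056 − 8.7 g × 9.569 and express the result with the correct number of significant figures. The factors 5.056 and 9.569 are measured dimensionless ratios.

827.5 × 5.056 = 4183.84 → 4184 g (4 s.f., last digit at the 10^0 place).
8.7 × 9.569 = 83.2503 → 83 g (2 s.f., last digit at the 10^0 place).
Difference: 4100.5897 g; keep the coarser place, 10^0.
Result: 4101 g.

4101 g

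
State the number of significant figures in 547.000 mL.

6

547.000: trailing zeros after a decimal point are significant.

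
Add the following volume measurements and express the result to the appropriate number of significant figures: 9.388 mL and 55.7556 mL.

65.144 mL

9.388 mL + 55.7556 mL = 65.1436 mL.
Addition/subtraction keeps the fewest decimal places: 9.388 → 3 decimal places, 55.7556 → 4 decimal places; limit is 3.
Rounded to 3 decimal places: 65.144 mL.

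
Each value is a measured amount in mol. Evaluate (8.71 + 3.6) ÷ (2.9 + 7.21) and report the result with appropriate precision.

1.22

8.71 + 3.6 = 12.31, limited to 1 d.p. → 3 s.f.; 2.9 + 7.21 = 10.11, limited to 1 d.p. → 3 s.f.
Carrying full precision, 12.31 ÷ 10.11 = 1.21760633037…; keep min(3, 3) = 3 s.f.
Rounded to 3 significant figures: 1.22.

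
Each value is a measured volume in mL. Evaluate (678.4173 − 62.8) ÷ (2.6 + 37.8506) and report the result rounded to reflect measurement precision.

15.2

678.4173 − 62.8 = 615.6173, limited to 1 d.p. → 4 s.f.; 2.6 + 37.8506 = 40.4506, limited to 1 d.p. → 3 s.f.
Carrying full precision, 615.6173 ÷ 40.4506 = 15.2189905712…; keep min(4, 3) = 3 s.f.
Rounded to 3 significant figures: 15.2.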